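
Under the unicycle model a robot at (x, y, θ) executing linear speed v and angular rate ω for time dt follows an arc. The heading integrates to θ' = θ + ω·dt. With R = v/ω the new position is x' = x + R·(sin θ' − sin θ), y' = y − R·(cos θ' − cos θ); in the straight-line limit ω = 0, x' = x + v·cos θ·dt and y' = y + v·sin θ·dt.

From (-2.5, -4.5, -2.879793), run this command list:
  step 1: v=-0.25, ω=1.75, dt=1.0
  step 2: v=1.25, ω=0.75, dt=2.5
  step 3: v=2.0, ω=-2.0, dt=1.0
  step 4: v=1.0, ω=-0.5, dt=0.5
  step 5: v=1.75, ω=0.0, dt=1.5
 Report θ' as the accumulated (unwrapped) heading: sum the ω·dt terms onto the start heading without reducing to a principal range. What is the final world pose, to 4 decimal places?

(2.1260, -8.3476, -1.5048)

step 1: θ'=-1.1298 (R=-0.1429) → pose (-2.4078, -4.3010, -1.1298)
step 2: θ'=0.7452 (R=1.6667) → pose (0.2296, -4.8145, 0.7452)
step 3: θ'=-1.2548 (R=-1.0000) → pose (1.8582, -5.2387, -1.2548)
step 4: θ'=-1.5048 (R=-2.0000) → pose (1.9529, -5.7283, -1.5048)
step 5: θ'=-1.5048 (straight) → pose (2.1260, -8.3476, -1.5048)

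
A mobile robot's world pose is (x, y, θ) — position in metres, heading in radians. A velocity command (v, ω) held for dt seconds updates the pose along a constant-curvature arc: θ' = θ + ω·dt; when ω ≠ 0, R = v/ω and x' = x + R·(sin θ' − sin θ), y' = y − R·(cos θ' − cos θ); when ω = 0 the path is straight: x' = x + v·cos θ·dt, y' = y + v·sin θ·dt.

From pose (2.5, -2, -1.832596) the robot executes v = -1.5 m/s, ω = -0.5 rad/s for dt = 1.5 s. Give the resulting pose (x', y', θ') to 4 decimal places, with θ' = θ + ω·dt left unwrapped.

θ' = -1.8326 + -0.5·1.5 = -2.5826
R = v/ω = -1.5/-0.5 = 3.0000
x' = 2.5 + 3.0000·(sin -2.5826 − sin -1.8326) = 3.8068
y' = -2 − 3.0000·(cos -2.5826 − cos -1.8326) = -0.2331

(3.8068, -0.2331, -2.5826)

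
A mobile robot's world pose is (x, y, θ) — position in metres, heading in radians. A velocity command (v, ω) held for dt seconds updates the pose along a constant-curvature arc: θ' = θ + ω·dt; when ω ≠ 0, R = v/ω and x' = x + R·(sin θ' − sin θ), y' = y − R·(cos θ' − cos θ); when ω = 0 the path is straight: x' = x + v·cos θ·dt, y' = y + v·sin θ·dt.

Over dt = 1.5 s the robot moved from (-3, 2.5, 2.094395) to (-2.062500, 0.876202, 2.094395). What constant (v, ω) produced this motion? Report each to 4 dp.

Δθ = 2.094395 − 2.094395 = 0.000000
ω = Δθ/dt = 0.000000/1.5 = 0.0000
ω = 0 → v = (Δx·cos θ + Δy·sin θ)/dt = -1.2500

v = -1.2500, ω = 0.0000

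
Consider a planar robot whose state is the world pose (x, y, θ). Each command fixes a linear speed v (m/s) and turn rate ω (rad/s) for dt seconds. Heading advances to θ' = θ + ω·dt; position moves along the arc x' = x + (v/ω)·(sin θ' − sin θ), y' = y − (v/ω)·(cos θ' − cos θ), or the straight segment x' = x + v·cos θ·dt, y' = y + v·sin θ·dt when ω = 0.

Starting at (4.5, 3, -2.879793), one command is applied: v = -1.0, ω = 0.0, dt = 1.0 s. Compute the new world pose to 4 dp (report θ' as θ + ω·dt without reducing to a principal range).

(5.4659, 3.2588, -2.8798)

θ' = -2.8798 + 0.0·1.0 = -2.8798
ω = 0 → straight: x' = 4.5 + -1.0·cos(-2.8798)·1.0 = 5.4659
y' = 3 + -1.0·sin(-2.8798)·1.0 = 3.2588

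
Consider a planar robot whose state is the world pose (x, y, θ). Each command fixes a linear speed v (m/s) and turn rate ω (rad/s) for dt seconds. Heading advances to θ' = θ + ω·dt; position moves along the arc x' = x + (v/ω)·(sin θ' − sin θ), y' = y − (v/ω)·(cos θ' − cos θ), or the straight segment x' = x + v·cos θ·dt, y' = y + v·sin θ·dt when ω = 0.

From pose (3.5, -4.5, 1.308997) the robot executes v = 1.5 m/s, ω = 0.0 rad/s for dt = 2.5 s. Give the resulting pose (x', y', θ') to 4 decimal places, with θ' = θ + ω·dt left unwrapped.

θ' = 1.3090 + 0.0·2.5 = 1.3090
ω = 0 → straight: x' = 3.5 + 1.5·cos(1.3090)·2.5 = 4.4706
y' = -4.5 + 1.5·sin(1.3090)·2.5 = -0.8778

(4.4706, -0.8778, 1.3090)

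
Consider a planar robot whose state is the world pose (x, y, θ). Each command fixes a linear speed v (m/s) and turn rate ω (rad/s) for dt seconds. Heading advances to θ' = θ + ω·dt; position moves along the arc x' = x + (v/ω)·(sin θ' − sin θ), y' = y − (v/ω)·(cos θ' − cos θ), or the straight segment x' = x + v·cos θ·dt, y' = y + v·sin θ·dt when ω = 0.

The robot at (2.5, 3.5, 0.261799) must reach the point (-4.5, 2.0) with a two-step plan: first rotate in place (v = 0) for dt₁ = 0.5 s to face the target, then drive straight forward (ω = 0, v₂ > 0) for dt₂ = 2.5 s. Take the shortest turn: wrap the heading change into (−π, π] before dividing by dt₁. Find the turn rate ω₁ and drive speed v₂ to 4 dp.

heading to target = atan2(2−3.5, -4.5−2.5) = -2.9305
Δθ = wrap(-2.9305 − 0.2618) = 3.0909; ω₁ = Δθ/dt₁ = 6.1818
distance = √((-4.5−2.5)² + (2−3.5)²) = 7.1589; v₂ = distance/dt₂ = 2.8636

ω₁ = 6.1818, v₂ = 2.8636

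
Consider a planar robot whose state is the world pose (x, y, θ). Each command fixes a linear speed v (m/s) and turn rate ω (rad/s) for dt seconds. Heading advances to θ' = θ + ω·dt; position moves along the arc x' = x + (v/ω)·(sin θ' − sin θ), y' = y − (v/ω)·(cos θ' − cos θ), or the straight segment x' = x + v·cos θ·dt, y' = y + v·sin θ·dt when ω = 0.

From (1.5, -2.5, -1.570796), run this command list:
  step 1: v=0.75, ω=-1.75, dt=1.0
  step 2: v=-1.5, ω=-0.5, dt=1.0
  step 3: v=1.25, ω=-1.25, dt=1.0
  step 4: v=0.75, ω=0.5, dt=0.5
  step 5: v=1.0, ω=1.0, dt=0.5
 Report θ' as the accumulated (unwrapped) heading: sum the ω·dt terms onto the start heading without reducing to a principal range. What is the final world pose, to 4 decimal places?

step 1: θ'=-3.3208 (R=-0.4286) → pose (0.9950, -2.9217, -3.3208)
step 2: θ'=-3.8208 (R=3.0000) → pose (2.3448, -3.5394, -3.8208)
step 3: θ'=-5.0708 (R=-1.0000) → pose (2.0365, -2.4106, -5.0708)
step 4: θ'=-4.8208 (R=1.5000) → pose (2.1230, -2.0467, -4.8208)
step 5: θ'=-4.3208 (R=1.0000) → pose (2.0532, -1.5569, -4.3208)

(2.0532, -1.5569, -4.3208)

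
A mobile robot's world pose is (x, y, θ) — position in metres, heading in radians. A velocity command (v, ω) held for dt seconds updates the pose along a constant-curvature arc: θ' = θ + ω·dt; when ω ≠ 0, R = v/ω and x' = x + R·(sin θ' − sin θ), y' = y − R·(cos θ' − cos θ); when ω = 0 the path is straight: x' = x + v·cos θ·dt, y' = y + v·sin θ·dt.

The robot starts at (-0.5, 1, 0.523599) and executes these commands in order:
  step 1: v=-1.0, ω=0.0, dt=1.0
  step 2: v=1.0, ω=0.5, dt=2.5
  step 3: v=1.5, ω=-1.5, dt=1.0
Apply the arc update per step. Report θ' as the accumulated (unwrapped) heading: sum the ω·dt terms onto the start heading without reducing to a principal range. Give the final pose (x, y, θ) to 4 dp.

(0.3023, 3.7991, 0.2736)

step 1: θ'=0.5236 (straight) → pose (-1.3660, 0.5000, 0.5236)
step 2: θ'=1.7736 (R=2.0000) → pose (-0.4070, 2.6349, 1.7736)
step 3: θ'=0.2736 (R=-1.0000) → pose (0.3023, 3.7991, 0.2736)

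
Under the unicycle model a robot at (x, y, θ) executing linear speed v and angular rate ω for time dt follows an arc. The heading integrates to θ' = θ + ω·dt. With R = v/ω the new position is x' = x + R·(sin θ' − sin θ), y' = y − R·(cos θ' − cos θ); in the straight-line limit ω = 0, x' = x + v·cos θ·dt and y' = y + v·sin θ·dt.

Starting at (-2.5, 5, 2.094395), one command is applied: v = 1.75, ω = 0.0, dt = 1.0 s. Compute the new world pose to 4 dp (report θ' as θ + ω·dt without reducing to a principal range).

θ' = 2.0944 + 0.0·1.0 = 2.0944
ω = 0 → straight: x' = -2.5 + 1.75·cos(2.0944)·1.0 = -3.3750
y' = 5 + 1.75·sin(2.0944)·1.0 = 6.5155

(-3.3750, 6.5155, 2.0944)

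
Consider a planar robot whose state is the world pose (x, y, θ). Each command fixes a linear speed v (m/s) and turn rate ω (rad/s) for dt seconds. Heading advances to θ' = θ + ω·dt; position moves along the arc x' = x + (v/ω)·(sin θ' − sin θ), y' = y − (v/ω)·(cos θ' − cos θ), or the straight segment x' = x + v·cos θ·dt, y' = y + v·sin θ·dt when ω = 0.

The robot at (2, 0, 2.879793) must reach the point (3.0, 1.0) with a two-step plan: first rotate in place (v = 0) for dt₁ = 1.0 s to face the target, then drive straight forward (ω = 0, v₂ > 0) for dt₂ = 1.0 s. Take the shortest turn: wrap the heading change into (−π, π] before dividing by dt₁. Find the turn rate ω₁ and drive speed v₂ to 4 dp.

heading to target = atan2(1−0, 3−2) = 0.7854
Δθ = wrap(0.7854 − 2.8798) = -2.0944; ω₁ = Δθ/dt₁ = -2.0944
distance = √((3−2)² + (1−0)²) = 1.4142; v₂ = distance/dt₂ = 1.4142

ω₁ = -2.0944, v₂ = 1.4142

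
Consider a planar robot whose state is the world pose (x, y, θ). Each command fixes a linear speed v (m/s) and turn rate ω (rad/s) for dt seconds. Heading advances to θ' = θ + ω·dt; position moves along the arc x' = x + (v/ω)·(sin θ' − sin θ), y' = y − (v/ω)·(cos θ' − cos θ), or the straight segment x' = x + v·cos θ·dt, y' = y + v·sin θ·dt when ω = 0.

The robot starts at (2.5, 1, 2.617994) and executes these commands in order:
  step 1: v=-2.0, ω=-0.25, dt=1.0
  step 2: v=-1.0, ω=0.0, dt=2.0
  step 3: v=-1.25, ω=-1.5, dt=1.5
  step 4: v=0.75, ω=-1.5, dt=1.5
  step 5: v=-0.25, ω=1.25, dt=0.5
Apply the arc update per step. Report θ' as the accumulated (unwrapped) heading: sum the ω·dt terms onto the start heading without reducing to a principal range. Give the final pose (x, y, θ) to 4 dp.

step 1: θ'=2.3680 (R=8.0000) → pose (4.0897, -0.2050, 2.3680)
step 2: θ'=2.3680 (straight) → pose (5.5205, -1.6024, 2.3680)
step 3: θ'=0.1180 (R=0.8333) → pose (5.0364, -3.0261, 0.1180)
step 4: θ'=-2.1320 (R=-0.5000) → pose (5.5185, -3.7888, -2.1320)
step 5: θ'=-1.5070 (R=-0.2000) → pose (5.5488, -3.6696, -1.5070)

(5.5488, -3.6696, -1.5070)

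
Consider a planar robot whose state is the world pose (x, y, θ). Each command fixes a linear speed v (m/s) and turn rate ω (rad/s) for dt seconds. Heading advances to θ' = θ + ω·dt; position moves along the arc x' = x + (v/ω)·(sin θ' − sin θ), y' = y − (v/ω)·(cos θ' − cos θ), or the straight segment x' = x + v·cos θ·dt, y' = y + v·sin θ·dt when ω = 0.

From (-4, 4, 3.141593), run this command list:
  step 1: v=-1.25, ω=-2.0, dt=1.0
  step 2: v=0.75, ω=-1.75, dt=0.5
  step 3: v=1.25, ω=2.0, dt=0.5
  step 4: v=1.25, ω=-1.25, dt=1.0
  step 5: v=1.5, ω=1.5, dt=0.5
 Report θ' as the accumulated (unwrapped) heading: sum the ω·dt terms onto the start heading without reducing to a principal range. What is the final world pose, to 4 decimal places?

step 1: θ'=1.1416 (R=0.6250) → pose (-3.4317, 3.1149, 1.1416)
step 2: θ'=0.2666 (R=-0.4286) → pose (-3.1549, 3.3500, 0.2666)
step 3: θ'=1.2666 (R=0.6250) → pose (-2.7232, 3.7657, 1.2666)
step 4: θ'=0.0166 (R=-1.0000) → pose (-1.7858, 4.4660, 0.0166)
step 5: θ'=0.7666 (R=1.0000) → pose (-1.1087, 4.7456, 0.7666)

(-1.1087, 4.7456, 0.7666)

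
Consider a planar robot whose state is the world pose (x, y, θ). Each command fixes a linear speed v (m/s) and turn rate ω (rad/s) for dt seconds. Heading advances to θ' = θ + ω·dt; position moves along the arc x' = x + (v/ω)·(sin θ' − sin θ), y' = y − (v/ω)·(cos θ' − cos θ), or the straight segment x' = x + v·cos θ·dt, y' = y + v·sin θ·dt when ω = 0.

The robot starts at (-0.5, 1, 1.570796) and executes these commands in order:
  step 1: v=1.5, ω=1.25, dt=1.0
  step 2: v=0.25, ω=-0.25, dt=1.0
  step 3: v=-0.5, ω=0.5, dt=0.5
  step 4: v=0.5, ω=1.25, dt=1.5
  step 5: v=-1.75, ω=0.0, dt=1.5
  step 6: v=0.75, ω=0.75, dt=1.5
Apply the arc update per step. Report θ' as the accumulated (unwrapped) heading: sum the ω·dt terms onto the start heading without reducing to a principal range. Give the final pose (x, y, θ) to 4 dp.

(-1.2504, 3.4789, 5.8208)

step 1: θ'=2.8208 (R=1.2000) → pose (-1.3216, 2.1388, 2.8208)
step 2: θ'=2.5708 (R=-1.0000) → pose (-1.5466, 2.2463, 2.5708)
step 3: θ'=2.8208 (R=-1.0000) → pose (-1.3216, 2.1388, 2.8208)
step 4: θ'=4.6958 (R=0.4000) → pose (-1.8477, 1.7658, 4.6958)
step 5: θ'=4.6958 (straight) → pose (-1.8041, 4.3905, 4.6958)
step 6: θ'=5.8208 (R=1.0000) → pose (-1.2504, 3.4789, 5.8208)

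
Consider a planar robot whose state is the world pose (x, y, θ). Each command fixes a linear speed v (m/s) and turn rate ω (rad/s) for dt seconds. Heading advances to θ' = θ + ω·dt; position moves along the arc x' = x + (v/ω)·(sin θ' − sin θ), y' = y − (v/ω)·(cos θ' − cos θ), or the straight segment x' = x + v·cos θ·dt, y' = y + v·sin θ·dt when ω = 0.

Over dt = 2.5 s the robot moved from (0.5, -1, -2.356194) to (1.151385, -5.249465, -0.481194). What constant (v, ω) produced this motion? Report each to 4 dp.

v = 2.0000, ω = 0.7500

Δθ = -0.481194 − -2.356194 = 1.875000
ω = Δθ/dt = 1.875000/2.5 = 0.7500
R = −Δy/(cos θ' − cos θ) = 2.6667
v = R·ω = 2.6667·0.7500 = 2.0000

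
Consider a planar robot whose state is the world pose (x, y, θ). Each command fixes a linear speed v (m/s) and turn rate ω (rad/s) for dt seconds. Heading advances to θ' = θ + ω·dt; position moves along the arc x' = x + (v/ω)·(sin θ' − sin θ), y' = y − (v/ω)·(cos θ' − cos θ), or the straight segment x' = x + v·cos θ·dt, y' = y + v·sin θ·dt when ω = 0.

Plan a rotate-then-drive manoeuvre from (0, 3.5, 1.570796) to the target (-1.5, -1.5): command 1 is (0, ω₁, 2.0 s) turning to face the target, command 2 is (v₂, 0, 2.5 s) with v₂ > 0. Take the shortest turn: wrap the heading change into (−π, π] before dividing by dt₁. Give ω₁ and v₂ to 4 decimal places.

ω₁ = 1.4251, v₂ = 2.0881

heading to target = atan2(-1.5−3.5, -1.5−0) = -1.8623
Δθ = wrap(-1.8623 − 1.5708) = 2.8501; ω₁ = Δθ/dt₁ = 1.4251
distance = √((-1.5−0)² + (-1.5−3.5)²) = 5.2202; v₂ = distance/dt₂ = 2.0881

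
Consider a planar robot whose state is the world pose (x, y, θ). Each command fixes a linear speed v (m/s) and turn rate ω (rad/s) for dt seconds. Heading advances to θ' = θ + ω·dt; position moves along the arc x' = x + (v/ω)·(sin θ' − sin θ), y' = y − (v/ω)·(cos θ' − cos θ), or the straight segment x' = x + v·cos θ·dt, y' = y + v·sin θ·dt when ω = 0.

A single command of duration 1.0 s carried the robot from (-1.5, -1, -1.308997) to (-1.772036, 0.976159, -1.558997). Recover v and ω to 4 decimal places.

v = -2.0000, ω = -0.2500

Δθ = -1.558997 − -1.308997 = -0.250000
ω = Δθ/dt = -0.250000/1.0 = -0.2500
R = −Δy/(cos θ' − cos θ) = 8.0000
v = R·ω = 8.0000·-0.2500 = -2.0000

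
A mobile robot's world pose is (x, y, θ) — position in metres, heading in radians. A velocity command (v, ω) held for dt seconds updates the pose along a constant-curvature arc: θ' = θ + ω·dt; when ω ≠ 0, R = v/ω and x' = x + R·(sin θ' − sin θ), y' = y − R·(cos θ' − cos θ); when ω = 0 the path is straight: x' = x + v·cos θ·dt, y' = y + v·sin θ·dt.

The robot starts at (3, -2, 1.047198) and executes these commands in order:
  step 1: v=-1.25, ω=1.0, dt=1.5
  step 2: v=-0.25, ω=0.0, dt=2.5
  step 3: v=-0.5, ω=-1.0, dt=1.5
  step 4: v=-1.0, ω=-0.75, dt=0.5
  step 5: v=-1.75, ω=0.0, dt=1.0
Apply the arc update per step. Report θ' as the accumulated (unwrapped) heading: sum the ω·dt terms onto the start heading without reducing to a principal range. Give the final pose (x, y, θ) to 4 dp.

step 1: θ'=2.5472 (R=-1.2500) → pose (3.3825, -3.6606, 2.5472)
step 2: θ'=2.5472 (straight) → pose (3.9003, -4.0106, 2.5472)
step 3: θ'=1.0472 (R=0.5000) → pose (4.0533, -4.6749, 1.0472)
step 4: θ'=0.6722 (R=1.3333) → pose (3.7289, -5.0515, 0.6722)
step 5: θ'=0.6722 (straight) → pose (2.3596, -6.1412, 0.6722)

(2.3596, -6.1412, 0.6722)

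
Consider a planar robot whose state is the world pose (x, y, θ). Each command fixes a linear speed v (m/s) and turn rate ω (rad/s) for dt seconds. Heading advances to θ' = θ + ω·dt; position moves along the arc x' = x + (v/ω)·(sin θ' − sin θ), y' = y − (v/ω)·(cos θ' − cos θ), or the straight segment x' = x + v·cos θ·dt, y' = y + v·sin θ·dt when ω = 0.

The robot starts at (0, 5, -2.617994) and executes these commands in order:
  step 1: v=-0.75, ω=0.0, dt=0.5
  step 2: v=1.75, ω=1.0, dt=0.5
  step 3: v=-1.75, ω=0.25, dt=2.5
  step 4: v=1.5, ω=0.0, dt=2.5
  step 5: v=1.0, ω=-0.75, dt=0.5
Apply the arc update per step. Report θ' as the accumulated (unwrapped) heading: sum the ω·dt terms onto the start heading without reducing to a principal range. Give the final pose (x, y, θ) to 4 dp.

step 1: θ'=-2.6180 (straight) → pose (0.3248, 5.1875, -2.6180)
step 2: θ'=-2.1180 (R=1.7500) → pose (-0.2947, 4.5825, -2.1180)
step 3: θ'=-1.4930 (R=-7.0000) → pose (0.7062, 8.7686, -1.4930)
step 4: θ'=-1.4930 (straight) → pose (0.9977, 5.0300, -1.4930)
step 5: θ'=-1.8680 (R=-1.3333) → pose (0.9433, 4.5359, -1.8680)

(0.9433, 4.5359, -1.8680)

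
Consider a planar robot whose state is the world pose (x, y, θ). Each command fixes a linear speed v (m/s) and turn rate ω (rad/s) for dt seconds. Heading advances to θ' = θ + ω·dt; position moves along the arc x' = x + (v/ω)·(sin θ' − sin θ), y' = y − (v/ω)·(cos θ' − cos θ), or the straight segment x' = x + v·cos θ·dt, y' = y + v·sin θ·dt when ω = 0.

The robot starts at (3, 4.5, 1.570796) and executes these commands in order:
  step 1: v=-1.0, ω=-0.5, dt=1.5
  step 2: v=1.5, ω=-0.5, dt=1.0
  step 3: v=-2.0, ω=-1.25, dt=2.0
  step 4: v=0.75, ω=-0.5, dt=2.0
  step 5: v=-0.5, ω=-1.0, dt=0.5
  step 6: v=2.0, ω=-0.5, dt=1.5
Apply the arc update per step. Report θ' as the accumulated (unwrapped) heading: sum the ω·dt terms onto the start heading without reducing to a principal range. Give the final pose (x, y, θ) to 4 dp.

step 1: θ'=0.8208 (R=2.0000) → pose (2.4634, 3.1367, 0.8208)
step 2: θ'=0.3208 (R=-3.0000) → pose (3.7125, 3.9388, 0.3208)
step 3: θ'=-2.1792 (R=1.6000) → pose (1.8951, 6.3716, -2.1792)
step 4: θ'=-3.1792 (R=-1.5000) → pose (0.6078, 5.7300, -3.1792)
step 5: θ'=-3.6792 (R=0.5000) → pose (0.8451, 5.6599, -3.6792)
step 6: θ'=-4.4292 (R=-4.0000) → pose (-0.9473, 7.9779, -4.4292)

(-0.9473, 7.9779, -4.4292)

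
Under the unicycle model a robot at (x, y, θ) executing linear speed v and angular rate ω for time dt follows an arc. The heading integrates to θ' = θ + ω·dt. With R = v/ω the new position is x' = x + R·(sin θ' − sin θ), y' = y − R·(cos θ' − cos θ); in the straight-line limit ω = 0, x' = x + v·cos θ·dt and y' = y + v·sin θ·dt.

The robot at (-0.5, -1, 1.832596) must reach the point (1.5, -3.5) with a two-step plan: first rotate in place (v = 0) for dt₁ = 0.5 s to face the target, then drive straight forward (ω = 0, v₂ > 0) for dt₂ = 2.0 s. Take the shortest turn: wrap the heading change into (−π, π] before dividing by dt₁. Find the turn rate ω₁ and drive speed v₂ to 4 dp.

heading to target = atan2(-3.5−-1, 1.5−-0.5) = -0.8961
Δθ = wrap(-0.8961 − 1.8326) = -2.7287; ω₁ = Δθ/dt₁ = -5.4573
distance = √((1.5−-0.5)² + (-3.5−-1)²) = 3.2016; v₂ = distance/dt₂ = 1.6008

ω₁ = -5.4573, v₂ = 1.6008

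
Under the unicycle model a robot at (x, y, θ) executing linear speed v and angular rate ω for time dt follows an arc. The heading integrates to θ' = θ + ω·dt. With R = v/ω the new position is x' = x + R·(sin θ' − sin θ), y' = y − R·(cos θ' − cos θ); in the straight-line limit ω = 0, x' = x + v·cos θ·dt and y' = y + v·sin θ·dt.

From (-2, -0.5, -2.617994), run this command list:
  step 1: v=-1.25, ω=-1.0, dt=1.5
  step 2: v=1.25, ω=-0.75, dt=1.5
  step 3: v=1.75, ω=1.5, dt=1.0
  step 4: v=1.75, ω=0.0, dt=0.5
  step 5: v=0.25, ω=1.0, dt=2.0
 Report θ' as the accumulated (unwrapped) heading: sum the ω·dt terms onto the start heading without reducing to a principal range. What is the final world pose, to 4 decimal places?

step 1: θ'=-4.1180 (R=1.2500) → pose (-0.3394, -0.8825, -4.1180)
step 2: θ'=-5.2430 (R=-1.6667) → pose (-0.3961, 0.8942, -5.2430)
step 3: θ'=-3.7430 (R=1.1667) → pose (-0.7422, 2.4466, -3.7430)
step 4: θ'=-3.7430 (straight) → pose (-1.4637, 2.9417, -3.7430)
step 5: θ'=-1.7430 (R=0.2500) → pose (-1.8515, 2.7784, -1.7430)

(-1.8515, 2.7784, -1.7430)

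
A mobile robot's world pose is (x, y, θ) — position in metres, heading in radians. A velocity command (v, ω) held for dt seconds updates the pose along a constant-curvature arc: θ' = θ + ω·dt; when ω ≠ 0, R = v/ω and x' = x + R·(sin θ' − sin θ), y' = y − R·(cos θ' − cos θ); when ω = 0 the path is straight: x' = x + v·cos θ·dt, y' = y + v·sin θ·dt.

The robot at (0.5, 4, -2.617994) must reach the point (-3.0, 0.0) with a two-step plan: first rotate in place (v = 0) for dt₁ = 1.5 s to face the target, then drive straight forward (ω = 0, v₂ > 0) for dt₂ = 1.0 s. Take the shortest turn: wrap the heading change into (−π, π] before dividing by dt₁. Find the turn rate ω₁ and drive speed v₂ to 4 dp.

heading to target = atan2(0−4, -3−0.5) = -2.2896
Δθ = wrap(-2.2896 − -2.6180) = 0.3284; ω₁ = Δθ/dt₁ = 0.2189
distance = √((-3−0.5)² + (0−4)²) = 5.3151; v₂ = distance/dt₂ = 5.3151

ω₁ = 0.2189, v₂ = 5.3151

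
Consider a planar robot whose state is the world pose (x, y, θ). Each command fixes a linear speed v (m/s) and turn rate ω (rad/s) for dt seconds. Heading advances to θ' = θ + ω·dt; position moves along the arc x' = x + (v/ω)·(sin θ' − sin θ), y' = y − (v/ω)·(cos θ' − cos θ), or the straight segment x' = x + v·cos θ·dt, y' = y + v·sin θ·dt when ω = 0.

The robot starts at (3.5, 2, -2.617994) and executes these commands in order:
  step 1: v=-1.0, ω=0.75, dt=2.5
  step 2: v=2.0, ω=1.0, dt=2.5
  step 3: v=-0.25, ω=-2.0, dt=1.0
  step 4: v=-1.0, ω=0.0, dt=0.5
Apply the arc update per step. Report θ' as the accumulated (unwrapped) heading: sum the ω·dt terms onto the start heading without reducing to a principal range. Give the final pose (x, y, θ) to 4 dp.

step 1: θ'=-0.7430 (R=-1.3333) → pose (3.7353, 4.1366, -0.7430)
step 2: θ'=1.7570 (R=2.0000) → pose (7.0537, 5.9798, 1.7570)
step 3: θ'=-0.2430 (R=0.1250) → pose (6.9008, 5.8353, -0.2430)
step 4: θ'=-0.2430 (straight) → pose (6.4155, 5.9556, -0.2430)

(6.4155, 5.9556, -0.2430)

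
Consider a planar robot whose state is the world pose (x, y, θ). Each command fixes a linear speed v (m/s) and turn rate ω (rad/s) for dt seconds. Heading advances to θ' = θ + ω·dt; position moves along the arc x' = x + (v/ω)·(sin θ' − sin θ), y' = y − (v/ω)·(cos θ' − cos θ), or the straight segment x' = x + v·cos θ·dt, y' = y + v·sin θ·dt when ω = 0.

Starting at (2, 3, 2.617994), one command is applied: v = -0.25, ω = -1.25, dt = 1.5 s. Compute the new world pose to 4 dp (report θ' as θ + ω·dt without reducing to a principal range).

θ' = 2.6180 + -1.25·1.5 = 0.7430
R = v/ω = -0.25/-1.25 = 0.2000
x' = 2 + 0.2000·(sin 0.7430 − sin 2.6180) = 2.0353
y' = 3 − 0.2000·(cos 0.7430 − cos 2.6180) = 2.6795

(2.0353, 2.6795, 0.7430)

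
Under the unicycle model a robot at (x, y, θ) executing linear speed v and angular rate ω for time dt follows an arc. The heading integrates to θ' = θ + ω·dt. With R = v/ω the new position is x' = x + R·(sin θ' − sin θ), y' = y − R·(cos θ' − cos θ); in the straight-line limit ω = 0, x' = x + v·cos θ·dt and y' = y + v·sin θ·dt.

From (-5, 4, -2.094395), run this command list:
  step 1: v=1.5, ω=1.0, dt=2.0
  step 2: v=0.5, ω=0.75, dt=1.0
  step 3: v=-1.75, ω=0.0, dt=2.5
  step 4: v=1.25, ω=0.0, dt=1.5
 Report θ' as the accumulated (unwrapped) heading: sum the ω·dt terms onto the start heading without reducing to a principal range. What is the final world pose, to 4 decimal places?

(-5.3548, 0.3678, 0.6556)

step 1: θ'=-0.0944 (R=1.5000) → pose (-3.8423, 1.7567, -0.0944)
step 2: θ'=0.6556 (R=0.6667) → pose (-3.3731, 1.8919, 0.6556)
step 3: θ'=0.6556 (straight) → pose (-6.8411, -0.7752, 0.6556)
step 4: θ'=0.6556 (straight) → pose (-5.3548, 0.3678, 0.6556)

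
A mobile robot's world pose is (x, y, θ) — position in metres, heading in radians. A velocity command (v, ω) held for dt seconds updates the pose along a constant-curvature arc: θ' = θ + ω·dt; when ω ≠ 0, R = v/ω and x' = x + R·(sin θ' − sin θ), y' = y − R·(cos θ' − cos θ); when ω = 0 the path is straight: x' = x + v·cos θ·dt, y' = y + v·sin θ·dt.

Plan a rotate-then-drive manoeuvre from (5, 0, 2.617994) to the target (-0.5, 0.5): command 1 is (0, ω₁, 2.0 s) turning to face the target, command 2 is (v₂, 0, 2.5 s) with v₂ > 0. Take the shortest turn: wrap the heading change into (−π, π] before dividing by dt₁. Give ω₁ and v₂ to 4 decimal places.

heading to target = atan2(0.5−0, -0.5−5) = 3.0509
Δθ = wrap(3.0509 − 2.6180) = 0.4329; ω₁ = Δθ/dt₁ = 0.2165
distance = √((-0.5−5)² + (0.5−0)²) = 5.5227; v₂ = distance/dt₂ = 2.2091

ω₁ = 0.2165, v₂ = 2.2091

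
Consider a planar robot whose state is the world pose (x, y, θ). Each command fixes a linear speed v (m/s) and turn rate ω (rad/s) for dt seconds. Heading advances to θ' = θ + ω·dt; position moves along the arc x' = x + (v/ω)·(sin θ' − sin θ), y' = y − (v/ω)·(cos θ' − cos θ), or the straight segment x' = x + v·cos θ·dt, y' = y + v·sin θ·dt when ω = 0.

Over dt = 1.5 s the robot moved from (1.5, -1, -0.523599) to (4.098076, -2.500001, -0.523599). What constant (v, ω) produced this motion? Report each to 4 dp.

Δθ = -0.523599 − -0.523599 = 0.000000
ω = Δθ/dt = 0.000000/1.5 = 0.0000
ω = 0 → v = (Δx·cos θ + Δy·sin θ)/dt = 2.0000

v = 2.0000, ω = 0.0000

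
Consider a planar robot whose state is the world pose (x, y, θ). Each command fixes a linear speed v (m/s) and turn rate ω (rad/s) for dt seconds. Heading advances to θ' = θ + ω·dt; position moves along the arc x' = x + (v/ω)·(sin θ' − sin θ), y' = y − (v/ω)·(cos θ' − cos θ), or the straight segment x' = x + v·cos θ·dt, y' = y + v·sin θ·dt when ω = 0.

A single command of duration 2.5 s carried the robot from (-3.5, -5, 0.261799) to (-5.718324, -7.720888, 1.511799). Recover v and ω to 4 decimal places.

Δθ = 1.511799 − 0.261799 = 1.250000
ω = Δθ/dt = 1.250000/2.5 = 0.5000
R = −Δy/(cos θ' − cos θ) = -3.0000
v = R·ω = -3.0000·0.5000 = -1.5000

v = -1.5000, ω = 0.5000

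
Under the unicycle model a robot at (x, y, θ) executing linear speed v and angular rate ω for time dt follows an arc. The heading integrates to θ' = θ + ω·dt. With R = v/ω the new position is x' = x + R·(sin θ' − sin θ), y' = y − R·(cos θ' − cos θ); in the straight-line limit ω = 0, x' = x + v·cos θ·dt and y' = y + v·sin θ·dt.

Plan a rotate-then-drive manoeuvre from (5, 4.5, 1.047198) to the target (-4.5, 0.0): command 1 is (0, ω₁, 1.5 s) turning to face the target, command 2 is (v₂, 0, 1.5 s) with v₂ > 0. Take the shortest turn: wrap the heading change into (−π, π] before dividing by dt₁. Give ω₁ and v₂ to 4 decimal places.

heading to target = atan2(0−4.5, -4.5−5) = -2.6992
Δθ = wrap(-2.6992 − 1.0472) = 2.5368; ω₁ = Δθ/dt₁ = 1.6912
distance = √((-4.5−5)² + (0−4.5)²) = 10.5119; v₂ = distance/dt₂ = 7.0079

ω₁ = 1.6912, v₂ = 7.0079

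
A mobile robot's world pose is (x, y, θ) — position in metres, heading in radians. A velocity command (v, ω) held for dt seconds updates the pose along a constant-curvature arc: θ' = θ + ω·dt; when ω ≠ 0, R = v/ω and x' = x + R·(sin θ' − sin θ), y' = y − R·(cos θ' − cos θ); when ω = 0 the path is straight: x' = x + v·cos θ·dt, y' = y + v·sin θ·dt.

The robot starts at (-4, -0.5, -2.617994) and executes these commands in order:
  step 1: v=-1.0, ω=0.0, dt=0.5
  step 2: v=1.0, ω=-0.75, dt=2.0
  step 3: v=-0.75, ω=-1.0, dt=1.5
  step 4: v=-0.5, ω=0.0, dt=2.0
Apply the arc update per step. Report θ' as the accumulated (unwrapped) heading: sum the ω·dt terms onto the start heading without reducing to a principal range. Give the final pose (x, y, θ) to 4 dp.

step 1: θ'=-2.6180 (straight) → pose (-3.5670, -0.2500, -2.6180)
step 2: θ'=-4.1180 (R=-1.3333) → pose (-5.3383, 0.1580, -4.1180)
step 3: θ'=-5.6180 (R=0.7500) → pose (-5.4968, -0.8521, -5.6180)
step 4: θ'=-5.6180 (straight) → pose (-6.2836, -1.4693, -5.6180)

(-6.2836, -1.4693, -5.6180)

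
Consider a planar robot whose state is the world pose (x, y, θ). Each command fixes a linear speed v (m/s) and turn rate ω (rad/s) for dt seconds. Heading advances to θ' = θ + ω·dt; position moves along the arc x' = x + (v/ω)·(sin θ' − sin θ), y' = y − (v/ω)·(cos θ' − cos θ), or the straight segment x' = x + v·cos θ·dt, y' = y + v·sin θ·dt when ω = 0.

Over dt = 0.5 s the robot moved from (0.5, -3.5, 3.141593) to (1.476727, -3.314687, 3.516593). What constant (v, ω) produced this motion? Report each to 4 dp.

Δθ = 3.516593 − 3.141593 = 0.375000
ω = Δθ/dt = 0.375000/0.5 = 0.7500
R = Δx/(sin θ' − sin θ) = -2.6667
v = R·ω = -2.6667·0.7500 = -2.0000

v = -2.0000, ω = 0.7500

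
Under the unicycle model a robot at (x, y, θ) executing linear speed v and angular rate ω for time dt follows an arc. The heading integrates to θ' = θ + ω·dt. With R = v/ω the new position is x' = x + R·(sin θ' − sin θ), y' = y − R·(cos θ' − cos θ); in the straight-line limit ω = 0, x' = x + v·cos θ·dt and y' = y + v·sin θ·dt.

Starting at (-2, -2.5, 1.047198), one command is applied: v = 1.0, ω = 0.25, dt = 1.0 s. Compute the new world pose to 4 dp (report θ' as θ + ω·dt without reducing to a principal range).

(-1.6129, -1.5808, 1.2972)

θ' = 1.0472 + 0.25·1.0 = 1.2972
R = v/ω = 1.0/0.25 = 4.0000
x' = -2 + 4.0000·(sin 1.2972 − sin 1.0472) = -1.6129
y' = -2.5 − 4.0000·(cos 1.2972 − cos 1.0472) = -1.5808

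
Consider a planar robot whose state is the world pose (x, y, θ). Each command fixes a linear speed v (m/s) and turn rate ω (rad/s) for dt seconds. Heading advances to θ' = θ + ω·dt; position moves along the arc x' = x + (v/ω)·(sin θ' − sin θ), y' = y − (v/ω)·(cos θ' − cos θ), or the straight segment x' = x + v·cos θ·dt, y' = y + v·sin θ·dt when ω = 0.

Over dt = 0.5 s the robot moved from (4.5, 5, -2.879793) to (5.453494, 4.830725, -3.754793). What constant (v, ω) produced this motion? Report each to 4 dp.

Δθ = -3.754793 − -2.879793 = -0.875000
ω = Δθ/dt = -0.875000/0.5 = -1.7500
R = Δx/(sin θ' − sin θ) = 1.1429
v = R·ω = 1.1429·-1.7500 = -2.0000

v = -2.0000, ω = -1.7500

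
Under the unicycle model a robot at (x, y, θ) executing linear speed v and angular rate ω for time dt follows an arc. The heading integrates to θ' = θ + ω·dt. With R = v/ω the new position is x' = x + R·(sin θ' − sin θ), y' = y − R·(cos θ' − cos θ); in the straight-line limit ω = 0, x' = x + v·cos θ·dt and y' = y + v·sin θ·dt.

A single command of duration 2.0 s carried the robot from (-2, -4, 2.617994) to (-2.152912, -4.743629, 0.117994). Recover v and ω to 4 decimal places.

Δθ = 0.117994 − 2.617994 = -2.500000
ω = Δθ/dt = -2.500000/2.0 = -1.2500
R = −Δy/(cos θ' − cos θ) = 0.4000
v = R·ω = 0.4000·-1.2500 = -0.5000

v = -0.5000, ω = -1.2500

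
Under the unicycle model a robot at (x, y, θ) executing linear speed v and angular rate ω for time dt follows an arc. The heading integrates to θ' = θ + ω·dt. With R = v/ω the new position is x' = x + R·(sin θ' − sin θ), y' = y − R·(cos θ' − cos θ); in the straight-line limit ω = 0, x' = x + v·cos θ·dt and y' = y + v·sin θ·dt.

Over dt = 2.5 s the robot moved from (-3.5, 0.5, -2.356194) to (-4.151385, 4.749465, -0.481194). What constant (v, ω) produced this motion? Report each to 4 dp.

Δθ = -0.481194 − -2.356194 = 1.875000
ω = Δθ/dt = 1.875000/2.5 = 0.7500
R = −Δy/(cos θ' − cos θ) = -2.6667
v = R·ω = -2.6667·0.7500 = -2.0000

v = -2.0000, ω = 0.7500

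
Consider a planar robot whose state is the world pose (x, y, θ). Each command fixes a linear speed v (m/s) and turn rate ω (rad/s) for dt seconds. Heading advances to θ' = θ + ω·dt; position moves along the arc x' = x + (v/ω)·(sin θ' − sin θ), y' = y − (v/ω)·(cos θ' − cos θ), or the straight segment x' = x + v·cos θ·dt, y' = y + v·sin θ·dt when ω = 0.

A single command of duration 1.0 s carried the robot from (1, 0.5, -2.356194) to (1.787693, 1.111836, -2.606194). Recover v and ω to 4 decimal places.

v = -1.0000, ω = -0.2500

Δθ = -2.606194 − -2.356194 = -0.250000
ω = Δθ/dt = -0.250000/1.0 = -0.2500
R = Δx/(sin θ' − sin θ) = 4.0000
v = R·ω = 4.0000·-0.2500 = -1.0000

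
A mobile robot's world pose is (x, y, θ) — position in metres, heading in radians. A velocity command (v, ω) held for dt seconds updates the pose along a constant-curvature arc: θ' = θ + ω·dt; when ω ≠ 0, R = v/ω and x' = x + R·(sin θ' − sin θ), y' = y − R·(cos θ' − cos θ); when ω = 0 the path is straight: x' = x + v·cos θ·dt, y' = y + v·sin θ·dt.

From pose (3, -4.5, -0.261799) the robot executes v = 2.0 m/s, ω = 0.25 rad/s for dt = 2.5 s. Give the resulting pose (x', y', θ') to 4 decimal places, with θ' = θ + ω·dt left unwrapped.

θ' = -0.2618 + 0.25·2.5 = 0.3632
R = v/ω = 2.0/0.25 = 8.0000
x' = 3 + 8.0000·(sin 0.3632 − sin -0.2618) = 7.9127
y' = -4.5 − 8.0000·(cos 0.3632 − cos -0.2618) = -4.2507

(7.9127, -4.2507, 0.3632)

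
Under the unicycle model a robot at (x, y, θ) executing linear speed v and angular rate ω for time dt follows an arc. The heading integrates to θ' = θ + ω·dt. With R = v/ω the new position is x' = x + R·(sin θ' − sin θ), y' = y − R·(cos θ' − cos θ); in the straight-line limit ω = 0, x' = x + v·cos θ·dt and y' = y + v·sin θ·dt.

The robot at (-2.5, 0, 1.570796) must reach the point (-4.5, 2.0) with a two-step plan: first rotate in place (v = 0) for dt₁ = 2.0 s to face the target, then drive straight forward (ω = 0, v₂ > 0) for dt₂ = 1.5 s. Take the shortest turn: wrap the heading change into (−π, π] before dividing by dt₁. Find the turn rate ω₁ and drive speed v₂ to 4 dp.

ω₁ = 0.3927, v₂ = 1.8856

heading to target = atan2(2−0, -4.5−-2.5) = 2.3562
Δθ = wrap(2.3562 − 1.5708) = 0.7854; ω₁ = Δθ/dt₁ = 0.3927
distance = √((-4.5−-2.5)² + (2−0)²) = 2.8284; v₂ = distance/dt₂ = 1.8856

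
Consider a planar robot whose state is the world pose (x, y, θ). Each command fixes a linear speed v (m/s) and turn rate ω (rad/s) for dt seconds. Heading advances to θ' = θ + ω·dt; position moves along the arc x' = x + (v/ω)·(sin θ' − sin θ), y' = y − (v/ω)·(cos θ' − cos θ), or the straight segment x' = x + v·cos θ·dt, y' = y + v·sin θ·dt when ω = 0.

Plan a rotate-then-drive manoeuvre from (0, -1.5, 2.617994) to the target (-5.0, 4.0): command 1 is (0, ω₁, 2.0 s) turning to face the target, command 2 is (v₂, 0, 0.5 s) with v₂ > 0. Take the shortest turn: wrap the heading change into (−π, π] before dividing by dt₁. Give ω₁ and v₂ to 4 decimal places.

heading to target = atan2(4−-1.5, -5−0) = 2.3086
Δθ = wrap(2.3086 − 2.6180) = -0.3094; ω₁ = Δθ/dt₁ = -0.1547
distance = √((-5−0)² + (4−-1.5)²) = 7.4330; v₂ = distance/dt₂ = 14.8661

ω₁ = -0.1547, v₂ = 14.8661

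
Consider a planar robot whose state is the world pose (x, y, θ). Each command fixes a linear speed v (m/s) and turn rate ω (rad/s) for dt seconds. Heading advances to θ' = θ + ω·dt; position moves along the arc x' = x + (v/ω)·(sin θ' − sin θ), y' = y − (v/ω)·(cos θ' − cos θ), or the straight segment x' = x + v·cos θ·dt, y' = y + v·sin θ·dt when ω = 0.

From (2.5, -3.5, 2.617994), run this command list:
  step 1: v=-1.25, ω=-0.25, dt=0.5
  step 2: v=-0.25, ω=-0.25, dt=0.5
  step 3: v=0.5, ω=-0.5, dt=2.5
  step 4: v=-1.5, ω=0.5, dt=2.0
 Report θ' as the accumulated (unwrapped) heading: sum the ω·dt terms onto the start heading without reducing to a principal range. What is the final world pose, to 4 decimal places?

(3.0502, -5.6475, 2.1180)

step 1: θ'=2.4930 (R=5.0000) → pose (3.0204, -3.8455, 2.4930)
step 2: θ'=2.3680 (R=1.0000) → pose (3.1150, -3.9270, 2.3680)
step 3: θ'=1.1180 (R=-1.0000) → pose (2.9145, -2.7741, 1.1180)
step 4: θ'=2.1180 (R=-3.0000) → pose (3.0502, -5.6475, 2.1180)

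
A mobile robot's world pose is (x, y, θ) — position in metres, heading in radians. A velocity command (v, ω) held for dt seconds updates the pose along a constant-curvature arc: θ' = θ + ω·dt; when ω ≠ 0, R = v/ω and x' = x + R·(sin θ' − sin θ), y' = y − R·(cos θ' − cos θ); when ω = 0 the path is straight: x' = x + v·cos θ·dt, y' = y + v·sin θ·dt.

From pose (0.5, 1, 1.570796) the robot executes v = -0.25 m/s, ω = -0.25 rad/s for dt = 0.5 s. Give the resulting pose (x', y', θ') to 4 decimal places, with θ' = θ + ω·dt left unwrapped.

(0.4922, 0.8753, 1.4458)

θ' = 1.5708 + -0.25·0.5 = 1.4458
R = v/ω = -0.25/-0.25 = 1.0000
x' = 0.5 + 1.0000·(sin 1.4458 − sin 1.5708) = 0.4922
y' = 1 − 1.0000·(cos 1.4458 − cos 1.5708) = 0.8753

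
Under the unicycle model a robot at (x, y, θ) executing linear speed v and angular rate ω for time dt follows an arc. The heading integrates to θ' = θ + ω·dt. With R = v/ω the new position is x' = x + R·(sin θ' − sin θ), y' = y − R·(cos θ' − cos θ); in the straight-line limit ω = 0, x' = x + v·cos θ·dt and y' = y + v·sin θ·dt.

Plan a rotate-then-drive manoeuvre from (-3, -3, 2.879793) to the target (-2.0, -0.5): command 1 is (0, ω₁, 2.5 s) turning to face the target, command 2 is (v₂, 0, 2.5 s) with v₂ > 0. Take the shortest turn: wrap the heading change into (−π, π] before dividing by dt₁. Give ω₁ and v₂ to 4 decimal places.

heading to target = atan2(-0.5−-3, -2−-3) = 1.1903
Δθ = wrap(1.1903 − 2.8798) = -1.6895; ω₁ = Δθ/dt₁ = -0.6758
distance = √((-2−-3)² + (-0.5−-3)²) = 2.6926; v₂ = distance/dt₂ = 1.0770

ω₁ = -0.6758, v₂ = 1.0770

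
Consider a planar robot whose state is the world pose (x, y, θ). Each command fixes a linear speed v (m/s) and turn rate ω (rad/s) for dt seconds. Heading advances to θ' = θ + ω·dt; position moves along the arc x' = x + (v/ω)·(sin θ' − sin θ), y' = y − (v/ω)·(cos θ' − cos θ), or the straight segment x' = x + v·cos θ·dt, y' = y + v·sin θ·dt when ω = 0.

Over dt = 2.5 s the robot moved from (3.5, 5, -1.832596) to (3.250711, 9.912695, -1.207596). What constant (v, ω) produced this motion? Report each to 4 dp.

v = -2.0000, ω = 0.2500

Δθ = -1.207596 − -1.832596 = 0.625000
ω = Δθ/dt = 0.625000/2.5 = 0.2500
R = −Δy/(cos θ' − cos θ) = -8.0000
v = R·ω = -8.0000·0.2500 = -2.0000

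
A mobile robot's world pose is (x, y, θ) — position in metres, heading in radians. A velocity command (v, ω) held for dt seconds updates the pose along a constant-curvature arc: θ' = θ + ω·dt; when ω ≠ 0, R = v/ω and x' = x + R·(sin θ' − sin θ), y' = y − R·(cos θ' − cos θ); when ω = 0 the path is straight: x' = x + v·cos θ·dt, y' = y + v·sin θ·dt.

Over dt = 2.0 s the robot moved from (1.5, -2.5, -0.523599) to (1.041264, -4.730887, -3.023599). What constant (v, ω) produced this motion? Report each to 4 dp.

v = 1.5000, ω = -1.2500

Δθ = -3.023599 − -0.523599 = -2.500000
ω = Δθ/dt = -2.500000/2.0 = -1.2500
R = −Δy/(cos θ' − cos θ) = -1.2000
v = R·ω = -1.2000·-1.2500 = 1.5000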